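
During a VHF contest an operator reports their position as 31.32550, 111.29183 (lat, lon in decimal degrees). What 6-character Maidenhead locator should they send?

OM51ph

Offset from 180°W / 90°S: lon 291.2918°, lat 121.3255°.
Field: 291.2918/20 → 14 → O, 121.3255/10 → 12 → M; chars OM.
Square: 11.2918/2 → 5, 1.3255/1 → 1; chars 51.
Subsquare: 1.2918/0.0833333 → 15 → p, 0.3255/0.0416667 → 7 → h; chars ph.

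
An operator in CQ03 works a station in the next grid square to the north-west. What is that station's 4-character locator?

Longitude square 0; −1 → -1, wraps to 9, carry into field.
Longitude field C = 2; −1 → 1 = B.
Latitude square 3; +1 → 4.

BQ94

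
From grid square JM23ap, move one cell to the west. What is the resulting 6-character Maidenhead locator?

JM13xp

Longitude subsquare a = 0; −1 → -1, wraps to 23 = x, carry into square.
Longitude square 2; −1 → 1.
The latitude characters are unchanged.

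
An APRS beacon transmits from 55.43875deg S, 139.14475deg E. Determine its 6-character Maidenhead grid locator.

PD94nn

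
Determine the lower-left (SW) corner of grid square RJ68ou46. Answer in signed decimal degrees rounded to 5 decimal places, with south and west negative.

8.85833, 173.20000

Field R=17, J=9: +17·20° lon, +9·10° lat → SW at lon 160°, lat 0°.
Square 6, 8: +6·2° lon, +8·1° lat → SW at lon 172°, lat 8°.
Subsquare o=14, u=20: +14·0.0833333° lon, +20·0.0416667° lat → SW at lon 173.167°, lat 8.83333°.
Extended square 4, 6: +4·0.00833333° lon, +6·0.00416667° lat → SW at lon 173.2°, lat 8.85833°.
latitude 8.85833, longitude 173.20000.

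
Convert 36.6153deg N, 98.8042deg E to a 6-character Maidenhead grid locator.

Add 180° to longitude and 90° to latitude: 278.8042, 126.6153.
Field (20°×10°, letters A–R): 278.8042/20 → 13 → N, 126.6153/10 → 12 → M; chars NM.
Square (2°×1°, digits 0–9): 18.8042/2 → 9, 6.6153/1 → 6; chars 96.
Subsquare (5′×2.5′, letters a–x): 0.8042/0.0833333 → 9 → j, 0.6153/0.0416667 → 14 → o; chars jo.

NM96jo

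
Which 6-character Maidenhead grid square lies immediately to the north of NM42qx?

NM43qa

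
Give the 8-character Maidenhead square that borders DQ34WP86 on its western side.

DQ34wp76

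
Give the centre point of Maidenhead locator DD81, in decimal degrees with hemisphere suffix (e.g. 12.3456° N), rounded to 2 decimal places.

58.50° S, 103.00° W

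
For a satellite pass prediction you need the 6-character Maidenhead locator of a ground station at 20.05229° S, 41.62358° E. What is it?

Add 180° to longitude and 90° to latitude: 221.6236, 69.9477.
Field: 221.6236/20 → 11 → L, 69.9477/10 → 6 → G; chars LG.
Square: 1.6236/2 → 0, 9.9477/1 → 9; chars 09.
Subsquare: 1.6236/0.0833333 → 19 → t, 0.9477/0.0416667 → 22 → w; chars tw.

LG09tw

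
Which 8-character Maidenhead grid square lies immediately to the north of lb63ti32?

LB63ti33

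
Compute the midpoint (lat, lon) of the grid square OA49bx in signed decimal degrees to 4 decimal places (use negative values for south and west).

-80.0208, 108.1250

Field O=14, A=0: +14·20° lon, +0·10° lat → SW at lon 100°, lat -90°.
Square 4, 9: +4·2° lon, +9·1° lat → SW at lon 108°, lat -81°.
Subsquare b=1, x=23: +1·0.0833333° lon, +23·0.0416667° lat → SW at lon 108.083°, lat -80.0417°.
Cell spans 0.0833333° lon × 0.0416667° lat. Centre is SW corner plus half of each.
latitude -80.0208, longitude 108.1250.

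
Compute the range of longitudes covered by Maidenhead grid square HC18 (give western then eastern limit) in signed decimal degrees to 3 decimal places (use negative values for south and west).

-38.000, -36.000

Field H=7, C=2: +7·20° lon, +2·10° lat → SW at lon -40°, lat -70°.
Square 1, 8: +1·2° lon, +8·1° lat → SW at lon -38°, lat -62°.
Cell spans 2° lon × 1° lat.
west -38.000, east -36.000.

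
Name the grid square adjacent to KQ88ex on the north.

Latitude subsquare x = 23; +1 → 24, wraps to 0 = a, carry into square.
Latitude square 8; +1 → 9.
The longitude characters are unchanged.

KQ89ea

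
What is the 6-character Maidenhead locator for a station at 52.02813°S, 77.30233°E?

MD87px

Add 180° to longitude and 90° to latitude: 257.3023, 37.9719.
Field: 257.3023/20 → 12 → M, 37.9719/10 → 3 → D; chars MD.
Square: 17.3023/2 → 8, 7.9719/1 → 7; chars 87.
Subsquare: 1.3023/0.0833333 → 15 → p, 0.9719/0.0416667 → 23 → x; chars px.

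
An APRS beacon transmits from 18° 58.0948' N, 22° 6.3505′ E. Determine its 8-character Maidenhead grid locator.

Shift to the Maidenhead origin (180°W, 90°S): lon 202.10584, lat 108.96825.
Field: 202.10584/20 → 10 → K, 108.96825/10 → 10 → K; chars KK.
Square: 2.10584/2 → 1, 8.96825/1 → 8; chars 18.
Subsquare: 0.10584/0.0833333 → 1 → b, 0.96825/0.0416667 → 23 → x; chars bx.
Extended square: 0.02251/0.00833333 → 2, 0.00991/0.00416667 → 2; chars 22.

KK18bx22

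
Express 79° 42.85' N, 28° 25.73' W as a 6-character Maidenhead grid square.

Add 180° to longitude and 90° to latitude: 151.5712, 169.7142.
Field (20°×10°, letters A–R): lon ⌊151.5712/20⌋ = 7 → H; lat ⌊169.7142/10⌋ = 16 → Q.
Square (2°×1°, digits 0–9): lon ⌊11.5712/2⌋ = 5; lat ⌊9.7142/1⌋ = 9.
Subsquare (5′×2.5′, letters a–x): lon ⌊1.5712/0.0833333⌋ = 18 → s; lat ⌊0.7142/0.0416667⌋ = 17 → r.

HQ59sr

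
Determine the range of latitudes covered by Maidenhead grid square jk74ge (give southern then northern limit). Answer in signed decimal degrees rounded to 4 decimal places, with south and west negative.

Field J=9, K=10: +9·20° lon, +10·10° lat → SW at lon 0°, lat 10°.
Square 7, 4: +7·2° lon, +4·1° lat → SW at lon 14°, lat 14°.
Subsquare g=6, e=4: +6·0.0833333° lon, +4·0.0416667° lat → SW at lon 14.5°, lat 14.1667°.
Cell spans 0.0833333° lon × 0.0416667° lat.
south 14.1667, north 14.2083.

14.1667, 14.2083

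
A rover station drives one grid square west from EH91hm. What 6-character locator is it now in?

EH91gm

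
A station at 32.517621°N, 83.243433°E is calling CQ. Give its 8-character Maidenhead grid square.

NM12om94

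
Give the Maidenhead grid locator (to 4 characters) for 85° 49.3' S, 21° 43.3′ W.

Shift to the Maidenhead origin (180°W, 90°S): lon 158.28, lat 4.18.
Field (20°×10°, letters A–R): lon ⌊158.28/20⌋ = 7 → H; lat ⌊4.18/10⌋ = 0 → A.
Square (2°×1°, digits 0–9): lon ⌊18.28/2⌋ = 9; lat ⌊4.18/1⌋ = 4.

HA94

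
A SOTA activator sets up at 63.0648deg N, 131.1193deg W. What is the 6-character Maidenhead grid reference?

Offset from 180°W / 90°S: lon 48.8807°, lat 153.0648°.
Field (20°×10°, letters A–R): 48.8807/20 → 2 → C, 153.0648/10 → 15 → P; chars CP.
Square (2°×1°, digits 0–9): 8.8807/2 → 4, 3.0648/1 → 3; chars 43.
Subsquare (5′×2.5′, letters a–x): 0.8807/0.0833333 → 10 → k, 0.0648/0.0416667 → 1 → b; chars kb.

CP43kb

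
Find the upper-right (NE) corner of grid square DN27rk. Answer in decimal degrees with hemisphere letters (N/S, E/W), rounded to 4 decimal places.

Field D=3, N=13: +3·20° lon, +13·10° lat → SW at lon -120°, lat 40°.
Square 2, 7: +2·2° lon, +7·1° lat → SW at lon -116°, lat 47°.
Subsquare r=17, k=10: +17·0.0833333° lon, +10·0.0416667° lat → SW at lon -114.583°, lat 47.4167°.
Cell spans 0.0833333° lon × 0.0416667° lat. NE corner is SW corner plus one full cell.
latitude 47.4583° N, longitude 114.5000° W.

47.4583° N, 114.5000° W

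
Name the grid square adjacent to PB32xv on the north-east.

Longitude subsquare x = 23; +1 → 24, wraps to 0 = a, carry into square.
Longitude square 3; +1 → 4.
Latitude subsquare v = 21; +1 → 22 = w.

PB42aw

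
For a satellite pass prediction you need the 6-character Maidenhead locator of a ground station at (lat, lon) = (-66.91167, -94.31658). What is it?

Add 180° to longitude and 90° to latitude: 85.6834, 23.0883.
Field: lon ⌊85.6834/20⌋ = 4 → E; lat ⌊23.0883/10⌋ = 2 → C.
Square: lon ⌊5.6834/2⌋ = 2; lat ⌊3.0883/1⌋ = 3.
Subsquare: lon ⌊1.6834/0.0833333⌋ = 20 → u; lat ⌊0.0883/0.0416667⌋ = 2 → c.

EC23uc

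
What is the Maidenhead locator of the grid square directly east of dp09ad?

DP09bd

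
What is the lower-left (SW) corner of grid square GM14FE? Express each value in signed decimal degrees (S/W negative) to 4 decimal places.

34.1667, -57.5833

Field G=6, M=12: +6·20° lon, +12·10° lat → SW at lon -60°, lat 30°.
Square 1, 4: +1·2° lon, +4·1° lat → SW at lon -58°, lat 34°.
Subsquare f=5, e=4: +5·0.0833333° lon, +4·0.0416667° lat → SW at lon -57.5833°, lat 34.1667°.
latitude 34.1667, longitude -57.5833.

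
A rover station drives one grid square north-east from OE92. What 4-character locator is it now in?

PE03

Longitude square 9; +1 → 10, wraps to 0, carry into field.
Longitude field O = 14; +1 → 15 = P.
Latitude square 2; +1 → 3.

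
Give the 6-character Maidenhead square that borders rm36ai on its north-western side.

RM26xj

Longitude subsquare a = 0; −1 → -1, wraps to 23 = x, carry into square.
Longitude square 3; −1 → 2.
Latitude subsquare i = 8; +1 → 9 = j.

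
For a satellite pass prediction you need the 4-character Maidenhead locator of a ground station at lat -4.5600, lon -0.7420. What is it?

II95

Shift to the Maidenhead origin (180°W, 90°S): lon 179.26, lat 85.44.
Field: lon ⌊179.26/20⌋ = 8 → I; lat ⌊85.44/10⌋ = 8 → I.
Square: lon ⌊19.26/2⌋ = 9; lat ⌊5.44/1⌋ = 5.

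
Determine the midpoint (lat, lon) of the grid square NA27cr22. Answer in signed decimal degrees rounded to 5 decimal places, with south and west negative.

-82.28125, 84.18750

Field N=13, A=0: +13·20° lon, +0·10° lat → SW at lon 80°, lat -90°.
Square 2, 7: +2·2° lon, +7·1° lat → SW at lon 84°, lat -83°.
Subsquare c=2, r=17: +2·0.0833333° lon, +17·0.0416667° lat → SW at lon 84.1667°, lat -82.2917°.
Extended square 2, 2: +2·0.00833333° lon, +2·0.00416667° lat → SW at lon 84.1833°, lat -82.2833°.
Cell spans 0.00833333° lon × 0.00416667° lat. Centre is SW corner plus half of each.
latitude -82.28125, longitude 84.18750.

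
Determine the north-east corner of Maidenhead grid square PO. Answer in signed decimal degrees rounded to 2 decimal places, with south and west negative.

60.00, 140.00

Field P=15, O=14: +15·20° lon, +14·10° lat → SW at lon 120°, lat 50°.
Cell spans 20° lon × 10° lat. NE corner is SW corner plus one full cell.
latitude 60.00, longitude 140.00.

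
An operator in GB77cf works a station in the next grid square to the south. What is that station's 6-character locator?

GB77ce

Latitude subsquare f = 5; −1 → 4 = e.
The longitude characters are unchanged.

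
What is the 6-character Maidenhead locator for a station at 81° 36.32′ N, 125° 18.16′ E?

PR21po

Offset from 180°W / 90°S: lon 305.3027°, lat 171.6053°.
Field: 305.3027/20 → 15 → P, 171.6053/10 → 17 → R; chars PR.
Square: 5.3027/2 → 2, 1.6053/1 → 1; chars 21.
Subsquare: 1.3027/0.0833333 → 15 → p, 0.6053/0.0416667 → 14 → o; chars po.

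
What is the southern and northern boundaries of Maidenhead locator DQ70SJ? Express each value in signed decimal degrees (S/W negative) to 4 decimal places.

70.3750, 70.4167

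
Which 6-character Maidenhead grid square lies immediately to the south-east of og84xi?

Longitude subsquare x = 23; +1 → 24, wraps to 0 = a, carry into square.
Longitude square 8; +1 → 9.
Latitude subsquare i = 8; −1 → 7 = h.

OG94ah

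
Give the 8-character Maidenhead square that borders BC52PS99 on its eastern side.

BC52qs09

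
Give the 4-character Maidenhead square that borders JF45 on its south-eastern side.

Longitude square 4; +1 → 5.
Latitude square 5; −1 → 4.

JF54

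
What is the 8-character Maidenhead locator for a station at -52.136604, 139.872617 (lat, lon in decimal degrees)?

Shift to the Maidenhead origin (180°W, 90°S): lon 319.87262, lat 37.86340.
Field: lon ⌊319.87262/20⌋ = 15 → P; lat ⌊37.86340/10⌋ = 3 → D.
Square: lon ⌊19.87262/2⌋ = 9; lat ⌊7.86340/1⌋ = 7.
Subsquare: lon ⌊1.87262/0.0833333⌋ = 22 → w; lat ⌊0.86340/0.0416667⌋ = 20 → u.
Extended square: lon ⌊0.03928/0.00833333⌋ = 4; lat ⌊0.03006/0.00416667⌋ = 7.

PD97wu47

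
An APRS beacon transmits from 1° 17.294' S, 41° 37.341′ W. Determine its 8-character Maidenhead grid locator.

GI98er50

Add 180° to longitude and 90° to latitude: 138.37765, 88.71177.
Field: 138.37765/20 → 6 → G, 88.71177/10 → 8 → I; chars GI.
Square: 18.37765/2 → 9, 8.71177/1 → 8; chars 98.
Subsquare: 0.37765/0.0833333 → 4 → e, 0.71177/0.0416667 → 17 → r; chars er.
Extended square: 0.04432/0.00833333 → 5, 0.00343/0.00416667 → 0; chars 50.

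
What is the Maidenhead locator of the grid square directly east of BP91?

Longitude square 9; +1 → 10, wraps to 0, carry into field.
Longitude field B = 1; +1 → 2 = C.
The latitude characters are unchanged.

CP01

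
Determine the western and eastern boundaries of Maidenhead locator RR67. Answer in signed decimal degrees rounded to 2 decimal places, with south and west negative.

Field R=17, R=17: +17·20° lon, +17·10° lat → SW at lon 160°, lat 80°.
Square 6, 7: +6·2° lon, +7·1° lat → SW at lon 172°, lat 87°.
Cell spans 2° lon × 1° lat.
west 172.00, east 174.00.

172.00, 174.00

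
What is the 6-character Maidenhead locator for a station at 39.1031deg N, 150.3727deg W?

BM49tc

Add 180° to longitude and 90° to latitude: 29.6273, 129.1031.
Field: 29.6273/20 → 1 → B, 129.1031/10 → 12 → M; chars BM.
Square: 9.6273/2 → 4, 9.1031/1 → 9; chars 49.
Subsquare: 1.6273/0.0833333 → 19 → t, 0.1031/0.0416667 → 2 → c; chars tc.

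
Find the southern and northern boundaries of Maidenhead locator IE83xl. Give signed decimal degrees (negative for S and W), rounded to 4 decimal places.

-46.5417, -46.5000

Field I=8, E=4: +8·20° lon, +4·10° lat → SW at lon -20°, lat -50°.
Square 8, 3: +8·2° lon, +3·1° lat → SW at lon -4°, lat -47°.
Subsquare x=23, l=11: +23·0.0833333° lon, +11·0.0416667° lat → SW at lon -2.08333°, lat -46.5417°.
Cell spans 0.0833333° lon × 0.0416667° lat.
south -46.5417, north -46.5000.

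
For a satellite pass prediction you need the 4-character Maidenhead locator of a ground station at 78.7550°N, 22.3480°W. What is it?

HQ88

Shift to the Maidenhead origin (180°W, 90°S): lon 157.65, lat 168.75.
Field: 157.65/20 → 7 → H, 168.75/10 → 16 → Q; chars HQ.
Square: 17.65/2 → 8, 8.75/1 → 8; chars 88.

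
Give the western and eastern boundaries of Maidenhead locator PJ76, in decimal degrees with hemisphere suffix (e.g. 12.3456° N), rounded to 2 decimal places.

Field P=15, J=9: +15·20° lon, +9·10° lat → SW at lon 120°, lat 0°.
Square 7, 6: +7·2° lon, +6·1° lat → SW at lon 134°, lat 6°.
Cell spans 2° lon × 1° lat.
west 134.00° E, east 136.00° E.

134.00° E, 136.00° E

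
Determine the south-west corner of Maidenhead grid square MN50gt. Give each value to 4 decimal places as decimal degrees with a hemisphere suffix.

Field M=12, N=13: +12·20° lon, +13·10° lat → SW at lon 60°, lat 40°.
Square 5, 0: +5·2° lon, +0·1° lat → SW at lon 70°, lat 40°.
Subsquare g=6, t=19: +6·0.0833333° lon, +19·0.0416667° lat → SW at lon 70.5°, lat 40.7917°.
latitude 40.7917° N, longitude 70.5000° E.

40.7917° N, 70.5000° E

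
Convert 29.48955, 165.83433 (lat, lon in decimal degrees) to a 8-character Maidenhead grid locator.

Add 180° to longitude and 90° to latitude: 345.83433, 119.48955.
Field: 345.83433/20 → 17 → R, 119.48955/10 → 11 → L; chars RL.
Square: 5.83433/2 → 2, 9.48955/1 → 9; chars 29.
Subsquare: 1.83433/0.0833333 → 22 → w, 0.48955/0.0416667 → 11 → l; chars wl.
Extended square: 0.00100/0.00833333 → 0, 0.03122/0.00416667 → 7; chars 07.

RL29wl07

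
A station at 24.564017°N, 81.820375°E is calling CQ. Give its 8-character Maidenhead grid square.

Add 180° to longitude and 90° to latitude: 261.82038, 114.56402.
Field: lon ⌊261.82038/20⌋ = 13 → N; lat ⌊114.56402/10⌋ = 11 → L.
Square: lon ⌊1.82038/2⌋ = 0; lat ⌊4.56402/1⌋ = 4.
Subsquare: lon ⌊1.82038/0.0833333⌋ = 21 → v; lat ⌊0.56402/0.0416667⌋ = 13 → n.
Extended square: lon ⌊0.07038/0.00833333⌋ = 8; lat ⌊0.02235/0.00416667⌋ = 5.

NL04vn85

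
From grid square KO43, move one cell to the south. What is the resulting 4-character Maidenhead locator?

KO42

Latitude square 3; −1 → 2.
The longitude characters are unchanged.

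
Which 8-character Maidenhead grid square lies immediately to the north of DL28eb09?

DL28ec00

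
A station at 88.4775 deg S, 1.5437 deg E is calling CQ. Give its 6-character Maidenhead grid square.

Shift to the Maidenhead origin (180°W, 90°S): lon 181.5437, lat 1.5225.
Field: lon ⌊181.5437/20⌋ = 9 → J; lat ⌊1.5225/10⌋ = 0 → A.
Square: lon ⌊1.5437/2⌋ = 0; lat ⌊1.5225/1⌋ = 1.
Subsquare: lon ⌊1.5437/0.0833333⌋ = 18 → s; lat ⌊0.5225/0.0416667⌋ = 12 → m.

JA01sm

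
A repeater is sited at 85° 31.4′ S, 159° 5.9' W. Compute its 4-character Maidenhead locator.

BA04

Add 180° to longitude and 90° to latitude: 20.90, 4.48.
Field: 20.90/20 → 1 → B, 4.48/10 → 0 → A; chars BA.
Square: 0.90/2 → 0, 4.48/1 → 4; chars 04.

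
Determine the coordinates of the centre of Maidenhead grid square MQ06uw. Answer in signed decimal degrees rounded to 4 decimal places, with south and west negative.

76.9375, 61.7083

Field M=12, Q=16: +12·20° lon, +16·10° lat → SW at lon 60°, lat 70°.
Square 0, 6: +0·2° lon, +6·1° lat → SW at lon 60°, lat 76°.
Subsquare u=20, w=22: +20·0.0833333° lon, +22·0.0416667° lat → SW at lon 61.6667°, lat 76.9167°.
Cell spans 0.0833333° lon × 0.0416667° lat. Centre is SW corner plus half of each.
latitude 76.9375, longitude 61.7083.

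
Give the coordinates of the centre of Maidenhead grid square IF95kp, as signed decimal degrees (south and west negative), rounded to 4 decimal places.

-34.3542, -1.1250

Field I=8, F=5: +8·20° lon, +5·10° lat → SW at lon -20°, lat -40°.
Square 9, 5: +9·2° lon, +5·1° lat → SW at lon -2°, lat -35°.
Subsquare k=10, p=15: +10·0.0833333° lon, +15·0.0416667° lat → SW at lon -1.16667°, lat -34.375°.
Cell spans 0.0833333° lon × 0.0416667° lat. Centre is SW corner plus half of each.
latitude -34.3542, longitude -1.1250.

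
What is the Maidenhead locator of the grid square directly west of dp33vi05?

DP33ui95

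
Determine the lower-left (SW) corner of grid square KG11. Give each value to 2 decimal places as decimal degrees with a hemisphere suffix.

Field K=10, G=6: +10·20° lon, +6·10° lat → SW at lon 20°, lat -30°.
Square 1, 1: +1·2° lon, +1·1° lat → SW at lon 22°, lat -29°.
latitude 29.00° S, longitude 22.00° E.

29.00° S, 22.00° E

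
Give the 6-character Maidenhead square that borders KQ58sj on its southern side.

KQ58si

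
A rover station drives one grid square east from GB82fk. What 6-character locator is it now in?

GB82gk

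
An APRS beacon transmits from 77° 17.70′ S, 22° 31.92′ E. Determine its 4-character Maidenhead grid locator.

KB12

Offset from 180°W / 90°S: lon 202.53°, lat 12.70°.
Field: 202.53/20 → 10 → K, 12.70/10 → 1 → B; chars KB.
Square: 2.53/2 → 1, 2.70/1 → 2; chars 12.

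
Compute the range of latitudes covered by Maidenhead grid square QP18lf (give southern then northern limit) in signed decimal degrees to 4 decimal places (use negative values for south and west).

68.2083, 68.2500

Field Q=16, P=15: +16·20° lon, +15·10° lat → SW at lon 140°, lat 60°.
Square 1, 8: +1·2° lon, +8·1° lat → SW at lon 142°, lat 68°.
Subsquare l=11, f=5: +11·0.0833333° lon, +5·0.0416667° lat → SW at lon 142.917°, lat 68.2083°.
Cell spans 0.0833333° lon × 0.0416667° lat.
south 68.2083, north 68.2500.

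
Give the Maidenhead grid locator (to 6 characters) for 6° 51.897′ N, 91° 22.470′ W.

Shift to the Maidenhead origin (180°W, 90°S): lon 88.6255, lat 96.8649.
Field: lon ⌊88.6255/20⌋ = 4 → E; lat ⌊96.8649/10⌋ = 9 → J.
Square: lon ⌊8.6255/2⌋ = 4; lat ⌊6.8649/1⌋ = 6.
Subsquare: lon ⌊0.6255/0.0833333⌋ = 7 → h; lat ⌊0.8649/0.0416667⌋ = 20 → u.

EJ46hu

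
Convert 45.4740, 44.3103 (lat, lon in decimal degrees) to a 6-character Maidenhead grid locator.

LN25dl

Offset from 180°W / 90°S: lon 224.3103°, lat 135.4740°.
Field: lon ⌊224.3103/20⌋ = 11 → L; lat ⌊135.4740/10⌋ = 13 → N.
Square: lon ⌊4.3103/2⌋ = 2; lat ⌊5.4740/1⌋ = 5.
Subsquare: lon ⌊0.3103/0.0833333⌋ = 3 → d; lat ⌊0.4740/0.0416667⌋ = 11 → l.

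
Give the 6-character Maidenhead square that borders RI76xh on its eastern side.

RI86ah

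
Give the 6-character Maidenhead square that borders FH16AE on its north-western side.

FH06xf

Longitude subsquare a = 0; −1 → -1, wraps to 23 = x, carry into square.
Longitude square 1; −1 → 0.
Latitude subsquare e = 4; +1 → 5 = f.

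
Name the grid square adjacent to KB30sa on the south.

Latitude subsquare a = 0; −1 → -1, wraps to 23 = x, carry into square.
Latitude square 0; −1 → -1, wraps to 9, carry into field.
Latitude field B = 1; −1 → 0 = A.
The longitude characters are unchanged.

KA39sx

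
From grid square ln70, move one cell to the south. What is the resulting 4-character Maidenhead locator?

LM79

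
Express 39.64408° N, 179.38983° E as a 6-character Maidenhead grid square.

Add 180° to longitude and 90° to latitude: 359.3898, 129.6441.
Field: lon ⌊359.3898/20⌋ = 17 → R; lat ⌊129.6441/10⌋ = 12 → M.
Square: lon ⌊19.3898/2⌋ = 9; lat ⌊9.6441/1⌋ = 9.
Subsquare: lon ⌊1.3898/0.0833333⌋ = 16 → q; lat ⌊0.6441/0.0416667⌋ = 15 → p.

RM99qp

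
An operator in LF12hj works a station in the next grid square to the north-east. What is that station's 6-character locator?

LF12ik

Longitude subsquare h = 7; +1 → 8 = i.
Latitude subsquare j = 9; +1 → 10 = k.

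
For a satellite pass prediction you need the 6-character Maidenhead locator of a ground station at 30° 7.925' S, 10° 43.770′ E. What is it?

Shift to the Maidenhead origin (180°W, 90°S): lon 190.7295, lat 59.8679.
Field: lon ⌊190.7295/20⌋ = 9 → J; lat ⌊59.8679/10⌋ = 5 → F.
Square: lon ⌊10.7295/2⌋ = 5; lat ⌊9.8679/1⌋ = 9.
Subsquare: lon ⌊0.7295/0.0833333⌋ = 8 → i; lat ⌊0.8679/0.0416667⌋ = 20 → u.

JF59iu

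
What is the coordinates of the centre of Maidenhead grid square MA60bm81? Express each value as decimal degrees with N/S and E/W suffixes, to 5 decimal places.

89.49375° S, 72.15417° E

Field M=12, A=0: +12·20° lon, +0·10° lat → SW at lon 60°, lat -90°.
Square 6, 0: +6·2° lon, +0·1° lat → SW at lon 72°, lat -90°.
Subsquare b=1, m=12: +1·0.0833333° lon, +12·0.0416667° lat → SW at lon 72.0833°, lat -89.5°.
Extended square 8, 1: +8·0.00833333° lon, +1·0.00416667° lat → SW at lon 72.15°, lat -89.4958°.
Cell spans 0.00833333° lon × 0.00416667° lat. Centre is SW corner plus half of each.
latitude 89.49375° S, longitude 72.15417° E.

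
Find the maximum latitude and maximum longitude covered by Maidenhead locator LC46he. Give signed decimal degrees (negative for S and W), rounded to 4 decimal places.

Field L=11, C=2: +11·20° lon, +2·10° lat → SW at lon 40°, lat -70°.
Square 4, 6: +4·2° lon, +6·1° lat → SW at lon 48°, lat -64°.
Subsquare h=7, e=4: +7·0.0833333° lon, +4·0.0416667° lat → SW at lon 48.5833°, lat -63.8333°.
Cell spans 0.0833333° lon × 0.0416667° lat. NE corner is SW corner plus one full cell.
latitude -63.7917, longitude 48.6667.

-63.7917, 48.6667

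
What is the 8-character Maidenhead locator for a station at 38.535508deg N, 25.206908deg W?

HM78jm58

Offset from 180°W / 90°S: lon 154.79309°, lat 128.53551°.
Field: lon ⌊154.79309/20⌋ = 7 → H; lat ⌊128.53551/10⌋ = 12 → M.
Square: lon ⌊14.79309/2⌋ = 7; lat ⌊8.53551/1⌋ = 8.
Subsquare: lon ⌊0.79309/0.0833333⌋ = 9 → j; lat ⌊0.53551/0.0416667⌋ = 12 → m.
Extended square: lon ⌊0.04309/0.00833333⌋ = 5; lat ⌊0.03551/0.00416667⌋ = 8.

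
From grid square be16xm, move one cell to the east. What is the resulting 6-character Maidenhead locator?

Longitude subsquare x = 23; +1 → 24, wraps to 0 = a, carry into square.
Longitude square 1; +1 → 2.
The latitude characters are unchanged.

BE26am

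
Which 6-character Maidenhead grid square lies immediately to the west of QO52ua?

Longitude subsquare u = 20; −1 → 19 = t.
The latitude characters are unchanged.

QO52ta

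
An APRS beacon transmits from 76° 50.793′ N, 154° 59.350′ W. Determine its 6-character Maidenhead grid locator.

BQ26mu

Add 180° to longitude and 90° to latitude: 25.0108, 166.8465.
Field (20°×10°, letters A–R): lon ⌊25.0108/20⌋ = 1 → B; lat ⌊166.8465/10⌋ = 16 → Q.
Square (2°×1°, digits 0–9): lon ⌊5.0108/2⌋ = 2; lat ⌊6.8465/1⌋ = 6.
Subsquare (5′×2.5′, letters a–x): lon ⌊1.0108/0.0833333⌋ = 12 → m; lat ⌊0.8465/0.0416667⌋ = 20 → u.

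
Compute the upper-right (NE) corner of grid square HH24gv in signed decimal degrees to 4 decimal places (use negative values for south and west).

Field H=7, H=7: +7·20° lon, +7·10° lat → SW at lon -40°, lat -20°.
Square 2, 4: +2·2° lon, +4·1° lat → SW at lon -36°, lat -16°.
Subsquare g=6, v=21: +6·0.0833333° lon, +21·0.0416667° lat → SW at lon -35.5°, lat -15.125°.
Cell spans 0.0833333° lon × 0.0416667° lat. NE corner is SW corner plus one full cell.
latitude -15.0833, longitude -35.4167.

-15.0833, -35.4167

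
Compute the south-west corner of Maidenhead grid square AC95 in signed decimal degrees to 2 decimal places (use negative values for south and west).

-65.00, -162.00

Field A=0, C=2: +0·20° lon, +2·10° lat → SW at lon -180°, lat -70°.
Square 9, 5: +9·2° lon, +5·1° lat → SW at lon -162°, lat -65°.
latitude -65.00, longitude -162.00.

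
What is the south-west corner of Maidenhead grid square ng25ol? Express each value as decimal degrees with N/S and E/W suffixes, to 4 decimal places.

24.5417° S, 85.1667° E

Field N=13, G=6: +13·20° lon, +6·10° lat → SW at lon 80°, lat -30°.
Square 2, 5: +2·2° lon, +5·1° lat → SW at lon 84°, lat -25°.
Subsquare o=14, l=11: +14·0.0833333° lon, +11·0.0416667° lat → SW at lon 85.1667°, lat -24.5417°.
latitude 24.5417° S, longitude 85.1667° E.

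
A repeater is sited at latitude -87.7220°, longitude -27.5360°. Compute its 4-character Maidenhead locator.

HA62

Offset from 180°W / 90°S: lon 152.46°, lat 2.28°.
Field: 152.46/20 → 7 → H, 2.28/10 → 0 → A; chars HA.
Square: 12.46/2 → 6, 2.28/1 → 2; chars 62.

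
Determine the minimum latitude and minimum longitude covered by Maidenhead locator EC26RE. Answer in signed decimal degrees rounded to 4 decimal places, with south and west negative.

-63.8333, -94.5833

Field E=4, C=2: +4·20° lon, +2·10° lat → SW at lon -100°, lat -70°.
Square 2, 6: +2·2° lon, +6·1° lat → SW at lon -96°, lat -64°.
Subsquare r=17, e=4: +17·0.0833333° lon, +4·0.0416667° lat → SW at lon -94.5833°, lat -63.8333°.
latitude -63.8333, longitude -94.5833.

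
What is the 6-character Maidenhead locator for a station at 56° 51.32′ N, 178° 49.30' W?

Shift to the Maidenhead origin (180°W, 90°S): lon 1.1783, lat 146.8553.
Field: 1.1783/20 → 0 → A, 146.8553/10 → 14 → O; chars AO.
Square: 1.1783/2 → 0, 6.8553/1 → 6; chars 06.
Subsquare: 1.1783/0.0833333 → 14 → o, 0.8553/0.0416667 → 20 → u; chars ou.

AO06ou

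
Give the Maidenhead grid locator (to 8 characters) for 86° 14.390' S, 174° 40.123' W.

AA23ps92

Shift to the Maidenhead origin (180°W, 90°S): lon 5.33128, lat 3.76017.
Field: lon ⌊5.33128/20⌋ = 0 → A; lat ⌊3.76017/10⌋ = 0 → A.
Square: lon ⌊5.33128/2⌋ = 2; lat ⌊3.76017/1⌋ = 3.
Subsquare: lon ⌊1.33128/0.0833333⌋ = 15 → p; lat ⌊0.76017/0.0416667⌋ = 18 → s.
Extended square: lon ⌊0.08128/0.00833333⌋ = 9; lat ⌊0.01017/0.00416667⌋ = 2.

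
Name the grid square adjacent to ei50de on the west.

Longitude subsquare d = 3; −1 → 2 = c.
The latitude characters are unchanged.

EI50ce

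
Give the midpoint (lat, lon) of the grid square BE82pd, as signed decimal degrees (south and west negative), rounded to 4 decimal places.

Field B=1, E=4: +1·20° lon, +4·10° lat → SW at lon -160°, lat -50°.
Square 8, 2: +8·2° lon, +2·1° lat → SW at lon -144°, lat -48°.
Subsquare p=15, d=3: +15·0.0833333° lon, +3·0.0416667° lat → SW at lon -142.75°, lat -47.875°.
Cell spans 0.0833333° lon × 0.0416667° lat. Centre is SW corner plus half of each.
latitude -47.8542, longitude -142.7083.

-47.8542, -142.7083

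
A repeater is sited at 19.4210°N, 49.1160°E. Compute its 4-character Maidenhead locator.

LK49

Shift to the Maidenhead origin (180°W, 90°S): lon 229.12, lat 109.42.
Field: lon ⌊229.12/20⌋ = 11 → L; lat ⌊109.42/10⌋ = 10 → K.
Square: lon ⌊9.12/2⌋ = 4; lat ⌊9.42/1⌋ = 9.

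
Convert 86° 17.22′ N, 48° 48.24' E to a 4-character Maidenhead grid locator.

Shift to the Maidenhead origin (180°W, 90°S): lon 228.80, lat 176.29.
Field: lon ⌊228.80/20⌋ = 11 → L; lat ⌊176.29/10⌋ = 17 → R.
Square: lon ⌊8.80/2⌋ = 4; lat ⌊6.29/1⌋ = 6.

LR46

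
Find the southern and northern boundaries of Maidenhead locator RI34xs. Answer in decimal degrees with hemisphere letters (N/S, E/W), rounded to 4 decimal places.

5.2500° S, 5.2083° S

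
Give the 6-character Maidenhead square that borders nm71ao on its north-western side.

NM61xp

Longitude subsquare a = 0; −1 → -1, wraps to 23 = x, carry into square.
Longitude square 7; −1 → 6.
Latitude subsquare o = 14; +1 → 15 = p.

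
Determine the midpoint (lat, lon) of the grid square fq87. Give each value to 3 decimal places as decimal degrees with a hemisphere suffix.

Field F=5, Q=16: +5·20° lon, +16·10° lat → SW at lon -80°, lat 70°.
Square 8, 7: +8·2° lon, +7·1° lat → SW at lon -64°, lat 77°.
Cell spans 2° lon × 1° lat. Centre is SW corner plus half of each.
latitude 77.500° N, longitude 63.000° W.

77.500° N, 63.000° W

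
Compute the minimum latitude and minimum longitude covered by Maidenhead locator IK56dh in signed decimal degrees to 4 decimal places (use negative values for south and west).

Field I=8, K=10: +8·20° lon, +10·10° lat → SW at lon -20°, lat 10°.
Square 5, 6: +5·2° lon, +6·1° lat → SW at lon -10°, lat 16°.
Subsquare d=3, h=7: +3·0.0833333° lon, +7·0.0416667° lat → SW at lon -9.75°, lat 16.2917°.
latitude 16.2917, longitude -9.7500.

16.2917, -9.7500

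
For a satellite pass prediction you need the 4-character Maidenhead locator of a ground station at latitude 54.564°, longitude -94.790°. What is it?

Offset from 180°W / 90°S: lon 85.21°, lat 144.56°.
Field: lon ⌊85.21/20⌋ = 4 → E; lat ⌊144.56/10⌋ = 14 → O.
Square: lon ⌊5.21/2⌋ = 2; lat ⌊4.56/1⌋ = 4.

EO24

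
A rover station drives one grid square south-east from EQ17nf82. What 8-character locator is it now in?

EQ17nf91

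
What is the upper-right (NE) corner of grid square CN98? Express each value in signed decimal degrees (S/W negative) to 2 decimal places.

49.00, -120.00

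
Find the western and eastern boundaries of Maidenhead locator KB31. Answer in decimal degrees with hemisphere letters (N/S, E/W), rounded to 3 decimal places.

Field K=10, B=1: +10·20° lon, +1·10° lat → SW at lon 20°, lat -80°.
Square 3, 1: +3·2° lon, +1·1° lat → SW at lon 26°, lat -79°.
Cell spans 2° lon × 1° lat.
west 26.000° E, east 28.000° E.

26.000° E, 28.000° E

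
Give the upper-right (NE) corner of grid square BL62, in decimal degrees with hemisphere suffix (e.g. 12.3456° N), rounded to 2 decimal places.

23.00° N, 146.00° W

Field B=1, L=11: +1·20° lon, +11·10° lat → SW at lon -160°, lat 20°.
Square 6, 2: +6·2° lon, +2·1° lat → SW at lon -148°, lat 22°.
Cell spans 2° lon × 1° lat. NE corner is SW corner plus one full cell.
latitude 23.00° N, longitude 146.00° W.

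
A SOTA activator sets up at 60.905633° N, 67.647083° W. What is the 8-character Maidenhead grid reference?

Shift to the Maidenhead origin (180°W, 90°S): lon 112.35292, lat 150.90563.
Field: lon ⌊112.35292/20⌋ = 5 → F; lat ⌊150.90563/10⌋ = 15 → P.
Square: lon ⌊12.35292/2⌋ = 6; lat ⌊0.90563/1⌋ = 0.
Subsquare: lon ⌊0.35292/0.0833333⌋ = 4 → e; lat ⌊0.90563/0.0416667⌋ = 21 → v.
Extended square: lon ⌊0.01958/0.00833333⌋ = 2; lat ⌊0.03063/0.00416667⌋ = 7.

FP60ev27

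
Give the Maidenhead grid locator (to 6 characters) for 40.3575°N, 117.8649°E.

ON80wi

Offset from 180°W / 90°S: lon 297.8649°, lat 130.3575°.
Field: lon ⌊297.8649/20⌋ = 14 → O; lat ⌊130.3575/10⌋ = 13 → N.
Square: lon ⌊17.8649/2⌋ = 8; lat ⌊0.3575/1⌋ = 0.
Subsquare: lon ⌊1.8649/0.0833333⌋ = 22 → w; lat ⌊0.3575/0.0416667⌋ = 8 → i.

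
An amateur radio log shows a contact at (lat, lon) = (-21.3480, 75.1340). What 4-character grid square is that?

MG78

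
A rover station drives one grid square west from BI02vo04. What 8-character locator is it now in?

BI02uo94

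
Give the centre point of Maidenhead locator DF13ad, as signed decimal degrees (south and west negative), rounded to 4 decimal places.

-36.8542, -117.9583

Field D=3, F=5: +3·20° lon, +5·10° lat → SW at lon -120°, lat -40°.
Square 1, 3: +1·2° lon, +3·1° lat → SW at lon -118°, lat -37°.
Subsquare a=0, d=3: +0·0.0833333° lon, +3·0.0416667° lat → SW at lon -118°, lat -36.875°.
Cell spans 0.0833333° lon × 0.0416667° lat. Centre is SW corner plus half of each.
latitude -36.8542, longitude -117.9583.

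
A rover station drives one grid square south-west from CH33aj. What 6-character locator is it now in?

Longitude subsquare a = 0; −1 → -1, wraps to 23 = x, carry into square.
Longitude square 3; −1 → 2.
Latitude subsquare j = 9; −1 → 8 = i.

CH23xi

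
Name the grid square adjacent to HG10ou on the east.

HG10pu

Longitude subsquare o = 14; +1 → 15 = p.
The latitude characters are unchanged.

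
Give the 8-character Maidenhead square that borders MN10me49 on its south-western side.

MN10me38

Longitude extended square 4; −1 → 3.
Latitude extended square 9; −1 → 8.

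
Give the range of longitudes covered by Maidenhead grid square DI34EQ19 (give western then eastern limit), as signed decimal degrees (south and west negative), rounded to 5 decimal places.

-113.65833, -113.65000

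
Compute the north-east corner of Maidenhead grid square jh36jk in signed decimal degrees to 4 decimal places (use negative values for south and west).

-13.5417, 6.8333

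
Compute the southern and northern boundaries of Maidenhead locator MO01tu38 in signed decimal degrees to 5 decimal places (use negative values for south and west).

51.86667, 51.87083

Field M=12, O=14: +12·20° lon, +14·10° lat → SW at lon 60°, lat 50°.
Square 0, 1: +0·2° lon, +1·1° lat → SW at lon 60°, lat 51°.
Subsquare t=19, u=20: +19·0.0833333° lon, +20·0.0416667° lat → SW at lon 61.5833°, lat 51.8333°.
Extended square 3, 8: +3·0.00833333° lon, +8·0.00416667° lat → SW at lon 61.6083°, lat 51.8667°.
Cell spans 0.00833333° lon × 0.00416667° lat.
south 51.86667, north 51.87083.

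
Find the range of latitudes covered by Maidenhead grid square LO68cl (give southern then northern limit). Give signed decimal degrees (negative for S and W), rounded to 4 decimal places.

Field L=11, O=14: +11·20° lon, +14·10° lat → SW at lon 40°, lat 50°.
Square 6, 8: +6·2° lon, +8·1° lat → SW at lon 52°, lat 58°.
Subsquare c=2, l=11: +2·0.0833333° lon, +11·0.0416667° lat → SW at lon 52.1667°, lat 58.4583°.
Cell spans 0.0833333° lon × 0.0416667° lat.
south 58.4583, north 58.5000.

58.4583, 58.5000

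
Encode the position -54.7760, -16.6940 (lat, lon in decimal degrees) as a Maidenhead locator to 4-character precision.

ID15

Offset from 180°W / 90°S: lon 163.31°, lat 35.22°.
Field (20°×10°, letters A–R): 163.31/20 → 8 → I, 35.22/10 → 3 → D; chars ID.
Square (2°×1°, digits 0–9): 3.31/2 → 1, 5.22/1 → 5; chars 15.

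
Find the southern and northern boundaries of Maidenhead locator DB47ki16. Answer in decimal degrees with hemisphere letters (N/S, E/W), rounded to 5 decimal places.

72.64167° S, 72.63750° S

Field D=3, B=1: +3·20° lon, +1·10° lat → SW at lon -120°, lat -80°.
Square 4, 7: +4·2° lon, +7·1° lat → SW at lon -112°, lat -73°.
Subsquare k=10, i=8: +10·0.0833333° lon, +8·0.0416667° lat → SW at lon -111.167°, lat -72.6667°.
Extended square 1, 6: +1·0.00833333° lon, +6·0.00416667° lat → SW at lon -111.158°, lat -72.6417°.
Cell spans 0.00833333° lon × 0.00416667° lat.
south 72.64167° S, north 72.63750° S.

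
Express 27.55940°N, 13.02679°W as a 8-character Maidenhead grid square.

IL37ln64

Offset from 180°W / 90°S: lon 166.97321°, lat 117.55940°.
Field: lon ⌊166.97321/20⌋ = 8 → I; lat ⌊117.55940/10⌋ = 11 → L.
Square: lon ⌊6.97321/2⌋ = 3; lat ⌊7.55940/1⌋ = 7.
Subsquare: lon ⌊0.97321/0.0833333⌋ = 11 → l; lat ⌊0.55940/0.0416667⌋ = 13 → n.
Extended square: lon ⌊0.05654/0.00833333⌋ = 6; lat ⌊0.01773/0.00416667⌋ = 4.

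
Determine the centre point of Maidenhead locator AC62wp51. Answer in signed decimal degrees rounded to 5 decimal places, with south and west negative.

-67.36875, -166.12083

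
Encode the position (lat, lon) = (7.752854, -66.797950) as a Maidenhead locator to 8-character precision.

FJ67os40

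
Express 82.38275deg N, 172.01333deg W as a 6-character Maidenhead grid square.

Offset from 180°W / 90°S: lon 7.9867°, lat 172.3827°.
Field: 7.9867/20 → 0 → A, 172.3827/10 → 17 → R; chars AR.
Square: 7.9867/2 → 3, 2.3827/1 → 2; chars 32.
Subsquare: 1.9867/0.0833333 → 23 → x, 0.3827/0.0416667 → 9 → j; chars xj.

AR32xj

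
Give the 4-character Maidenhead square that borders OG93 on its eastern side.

Longitude square 9; +1 → 10, wraps to 0, carry into field.
Longitude field O = 14; +1 → 15 = P.
The latitude characters are unchanged.

PG03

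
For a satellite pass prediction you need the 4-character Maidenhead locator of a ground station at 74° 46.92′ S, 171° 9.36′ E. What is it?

RB55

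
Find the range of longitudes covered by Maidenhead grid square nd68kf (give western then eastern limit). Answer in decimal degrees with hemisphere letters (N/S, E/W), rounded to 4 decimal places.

92.8333° E, 92.9167° E

Field N=13, D=3: +13·20° lon, +3·10° lat → SW at lon 80°, lat -60°.
Square 6, 8: +6·2° lon, +8·1° lat → SW at lon 92°, lat -52°.
Subsquare k=10, f=5: +10·0.0833333° lon, +5·0.0416667° lat → SW at lon 92.8333°, lat -51.7917°.
Cell spans 0.0833333° lon × 0.0416667° lat.
west 92.8333° E, east 92.9167° E.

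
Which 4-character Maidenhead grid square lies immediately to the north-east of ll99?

Longitude square 9; +1 → 10, wraps to 0, carry into field.
Longitude field L = 11; +1 → 12 = M.
Latitude square 9; +1 → 10, wraps to 0, carry into field.
Latitude field L = 11; +1 → 12 = M.

MM00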